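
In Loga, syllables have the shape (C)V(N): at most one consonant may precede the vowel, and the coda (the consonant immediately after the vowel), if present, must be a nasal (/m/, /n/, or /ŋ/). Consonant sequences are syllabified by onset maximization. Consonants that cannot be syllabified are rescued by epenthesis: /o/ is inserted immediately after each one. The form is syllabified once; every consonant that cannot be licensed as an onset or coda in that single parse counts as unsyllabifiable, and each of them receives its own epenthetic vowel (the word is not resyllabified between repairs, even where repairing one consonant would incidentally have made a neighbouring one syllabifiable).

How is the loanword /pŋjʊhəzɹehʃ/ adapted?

poŋojʊhəzoɹehoʃo

The consonants /p/, /ŋ/, /z/, /h/, /ʃ/ cannot be parsed into a legal (C)V(N) syllable (only a nasal (/m/, /n/, or /ŋ/) is licensed in coda position; onsets are limited to one consonant).
Inserting the epenthetic vowel yields /p/ → /po/, /ŋ/ → /ŋo/, /z/ → /zo/, /h/ → /ho/, /ʃ/ → /ʃo/.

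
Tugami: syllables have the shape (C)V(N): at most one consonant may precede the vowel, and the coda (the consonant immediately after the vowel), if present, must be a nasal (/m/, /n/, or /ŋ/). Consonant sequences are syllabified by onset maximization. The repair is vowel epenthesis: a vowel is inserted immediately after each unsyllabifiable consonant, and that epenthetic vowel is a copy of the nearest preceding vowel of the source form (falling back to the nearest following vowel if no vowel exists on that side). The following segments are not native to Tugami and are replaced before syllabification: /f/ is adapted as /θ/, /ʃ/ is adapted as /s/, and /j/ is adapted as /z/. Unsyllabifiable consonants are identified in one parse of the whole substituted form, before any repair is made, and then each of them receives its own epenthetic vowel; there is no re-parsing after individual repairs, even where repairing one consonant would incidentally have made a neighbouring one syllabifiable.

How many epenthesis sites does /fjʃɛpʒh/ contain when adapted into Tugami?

After substitution the input is /θzsɛpʒh/.
The unsyllabifiable consonants are /θ/, /z/, /p/, /ʒ/, /h/; each receives one epenthetic vowel.

5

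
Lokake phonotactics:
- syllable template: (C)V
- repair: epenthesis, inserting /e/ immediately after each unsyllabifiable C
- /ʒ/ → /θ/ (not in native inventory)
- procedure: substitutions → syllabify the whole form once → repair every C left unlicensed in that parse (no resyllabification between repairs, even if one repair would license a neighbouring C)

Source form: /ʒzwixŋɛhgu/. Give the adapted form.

Substitution: /ʒ/ → /θ/, giving /θzwixŋɛhgu/.
The consonants /θ/, /z/, /x/, /h/ cannot be parsed into a legal (C)V syllable (no codas are permitted; onsets are limited to one consonant).
Each unlicensed consonant becomes the onset of a new syllable: /θ/ → /θe/, /z/ → /ze/, /x/ → /xe/, /h/ → /he/.

θezewixeŋɛhegu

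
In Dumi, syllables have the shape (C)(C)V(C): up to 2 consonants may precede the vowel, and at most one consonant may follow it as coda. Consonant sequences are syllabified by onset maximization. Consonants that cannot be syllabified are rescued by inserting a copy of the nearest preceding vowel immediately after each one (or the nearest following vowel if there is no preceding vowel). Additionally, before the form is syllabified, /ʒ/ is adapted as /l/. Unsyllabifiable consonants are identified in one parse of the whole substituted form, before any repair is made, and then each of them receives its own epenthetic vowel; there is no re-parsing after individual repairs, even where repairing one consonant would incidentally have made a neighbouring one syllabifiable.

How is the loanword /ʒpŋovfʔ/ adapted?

lopŋovfoʔo

Substitution: /ʒ/ → /l/, giving /lpŋovfʔ/.
Under (C)(C)V(C), the unsyllabifiable consonants are /l/, /f/, /ʔ/ (at most one coda consonant is licensed; onsets may contain at most 2 consonants).
Each unlicensed consonant becomes the onset of a new syllable: /l/ → /lo/, /f/ → /fo/, /ʔ/ → /ʔo/.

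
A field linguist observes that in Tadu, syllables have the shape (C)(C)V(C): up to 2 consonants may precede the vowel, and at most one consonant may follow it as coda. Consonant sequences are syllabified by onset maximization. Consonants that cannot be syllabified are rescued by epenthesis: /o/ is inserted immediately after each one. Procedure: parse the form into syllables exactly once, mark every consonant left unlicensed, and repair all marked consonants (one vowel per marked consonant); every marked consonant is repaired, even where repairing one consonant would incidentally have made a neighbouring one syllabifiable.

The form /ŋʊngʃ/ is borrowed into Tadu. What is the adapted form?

ŋʊngoʃo

The consonants /g/, /ʃ/ cannot be parsed into a legal (C)(C)V(C) syllable (at most one coda consonant is licensed; onsets may contain at most 2 consonants).
Inserting the epenthetic vowel yields /g/ → /go/, /ʃ/ → /ʃo/.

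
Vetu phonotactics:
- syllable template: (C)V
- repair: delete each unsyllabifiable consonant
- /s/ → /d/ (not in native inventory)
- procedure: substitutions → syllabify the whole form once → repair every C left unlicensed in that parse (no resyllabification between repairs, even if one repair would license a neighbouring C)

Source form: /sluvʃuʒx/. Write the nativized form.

Substitution: /s/ → /d/, giving /dluvʃuʒx/.
The consonants /d/, /v/, /ʒ/, /x/ cannot be parsed into a legal (C)V syllable (no codas are permitted; onsets are limited to one consonant).
Each unlicensed consonant is deleted: /d/, /v/, /ʒ/, /x/.

luʃu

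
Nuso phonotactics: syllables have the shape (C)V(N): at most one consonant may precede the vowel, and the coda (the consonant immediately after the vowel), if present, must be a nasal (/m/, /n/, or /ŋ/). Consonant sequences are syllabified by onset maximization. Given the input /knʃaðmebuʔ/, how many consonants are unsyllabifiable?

4

The consonants /k/, /n/, /ð/, /ʔ/ cannot be parsed into a legal (C)V(N) syllable (only a nasal (/m/, /n/, or /ŋ/) is licensed in coda position; onsets are limited to one consonant).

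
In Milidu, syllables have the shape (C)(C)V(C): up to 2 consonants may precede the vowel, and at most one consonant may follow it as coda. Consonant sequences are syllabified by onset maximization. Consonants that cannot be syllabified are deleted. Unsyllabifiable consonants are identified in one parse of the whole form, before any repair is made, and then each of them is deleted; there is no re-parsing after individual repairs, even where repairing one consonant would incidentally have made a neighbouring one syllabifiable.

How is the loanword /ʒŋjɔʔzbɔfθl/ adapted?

ŋjɔʔzbɔf

Syllabifying with onset maximization leaves /ʒ/, /θ/, /l/ stranded (at most one coda consonant is licensed; onsets may contain at most 2 consonants).
Deletion applies to /ʒ/, /θ/, /l/.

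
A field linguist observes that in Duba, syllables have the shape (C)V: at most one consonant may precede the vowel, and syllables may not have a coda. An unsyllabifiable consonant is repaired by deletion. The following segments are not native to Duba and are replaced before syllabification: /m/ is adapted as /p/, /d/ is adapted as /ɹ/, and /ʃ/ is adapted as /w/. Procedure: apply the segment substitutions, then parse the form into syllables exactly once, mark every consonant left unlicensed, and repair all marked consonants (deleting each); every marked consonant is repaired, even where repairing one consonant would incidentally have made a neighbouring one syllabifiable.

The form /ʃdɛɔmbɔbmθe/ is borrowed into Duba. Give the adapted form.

ɹɛɔbɔθe

Substitution: /ʃ/ → /w/, /d/ → /ɹ/, /m/ → /p/, giving /wɹɛɔpbɔbpθe/.
Syllabifying with onset maximization leaves /w/, /p/, /b/, /p/ stranded (no codas are permitted; onsets are limited to one consonant).
Deletion applies to /w/, /p/, /b/, /p/.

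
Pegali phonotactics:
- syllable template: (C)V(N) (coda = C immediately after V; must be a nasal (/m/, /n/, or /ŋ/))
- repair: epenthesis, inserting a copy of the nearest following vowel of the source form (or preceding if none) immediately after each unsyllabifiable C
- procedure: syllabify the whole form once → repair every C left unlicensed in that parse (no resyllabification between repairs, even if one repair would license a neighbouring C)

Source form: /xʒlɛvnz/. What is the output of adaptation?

The consonants /x/, /ʒ/, /v/, /n/, /z/ cannot be parsed into a legal (C)V(N) syllable (only a nasal (/m/, /n/, or /ŋ/) is licensed in coda position; onsets are limited to one consonant).
Each unlicensed consonant becomes the onset of a new syllable: /x/ → /xɛ/, /ʒ/ → /ʒɛ/, /v/ → /vɛ/, /n/ → /nɛ/, /z/ → /zɛ/.

xɛʒɛlɛvɛnɛzɛ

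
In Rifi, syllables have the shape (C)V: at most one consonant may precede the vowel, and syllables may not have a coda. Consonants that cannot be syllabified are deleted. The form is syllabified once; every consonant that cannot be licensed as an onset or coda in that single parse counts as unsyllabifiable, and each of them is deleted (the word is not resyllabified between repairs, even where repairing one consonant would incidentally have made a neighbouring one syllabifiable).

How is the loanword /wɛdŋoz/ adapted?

The consonants /d/, /z/ cannot be parsed into a legal (C)V syllable (no codas are permitted; onsets are limited to one consonant).
Deleting the stranded consonants removes /d/, /z/.

wɛŋo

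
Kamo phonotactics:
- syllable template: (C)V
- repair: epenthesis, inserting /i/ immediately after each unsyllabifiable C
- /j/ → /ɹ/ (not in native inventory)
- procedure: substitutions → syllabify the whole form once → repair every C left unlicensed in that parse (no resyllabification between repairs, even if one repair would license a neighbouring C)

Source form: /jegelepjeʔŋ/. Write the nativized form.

Substitution: /j/ → /ɹ/, giving /ɹegelepɹeʔŋ/.
Under (C)V, the unsyllabifiable consonants are /p/, /ʔ/, /ŋ/ (no codas are permitted; onsets are limited to one consonant).
Inserting the epenthetic vowel yields /p/ → /pi/, /ʔ/ → /ʔi/, /ŋ/ → /ŋi/.

ɹegelepiɹeʔiŋi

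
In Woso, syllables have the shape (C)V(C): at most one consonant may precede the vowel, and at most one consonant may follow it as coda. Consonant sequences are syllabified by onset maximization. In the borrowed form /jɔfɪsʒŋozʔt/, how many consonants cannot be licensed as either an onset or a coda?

Syllabifying with onset maximization leaves /ʒ/, /ʔ/, /t/ stranded (at most one coda consonant is licensed; onsets are limited to one consonant).

3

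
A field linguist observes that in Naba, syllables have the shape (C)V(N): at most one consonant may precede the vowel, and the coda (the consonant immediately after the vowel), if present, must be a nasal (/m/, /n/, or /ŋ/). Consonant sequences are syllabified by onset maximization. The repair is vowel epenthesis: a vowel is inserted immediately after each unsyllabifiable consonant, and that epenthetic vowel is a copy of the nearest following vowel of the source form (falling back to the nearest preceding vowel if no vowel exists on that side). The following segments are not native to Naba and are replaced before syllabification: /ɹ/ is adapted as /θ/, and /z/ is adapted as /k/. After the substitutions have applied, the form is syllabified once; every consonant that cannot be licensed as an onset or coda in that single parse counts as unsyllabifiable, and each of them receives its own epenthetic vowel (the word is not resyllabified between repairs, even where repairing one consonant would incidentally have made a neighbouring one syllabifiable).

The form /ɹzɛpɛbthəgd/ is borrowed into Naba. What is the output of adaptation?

θɛkɛpɛbətəhəgədə

Substitution: /ɹ/ → /θ/, /z/ → /k/, giving /θkɛpɛbthəgd/.
Under (C)V(N), the unsyllabifiable consonants are /θ/, /b/, /t/, /g/, /d/ (only a nasal (/m/, /n/, or /ŋ/) is licensed in coda position; onsets are limited to one consonant).
Inserting the epenthetic vowel yields /θ/ → /θɛ/, /b/ → /bə/, /t/ → /tə/, /g/ → /gə/, /d/ → /də/.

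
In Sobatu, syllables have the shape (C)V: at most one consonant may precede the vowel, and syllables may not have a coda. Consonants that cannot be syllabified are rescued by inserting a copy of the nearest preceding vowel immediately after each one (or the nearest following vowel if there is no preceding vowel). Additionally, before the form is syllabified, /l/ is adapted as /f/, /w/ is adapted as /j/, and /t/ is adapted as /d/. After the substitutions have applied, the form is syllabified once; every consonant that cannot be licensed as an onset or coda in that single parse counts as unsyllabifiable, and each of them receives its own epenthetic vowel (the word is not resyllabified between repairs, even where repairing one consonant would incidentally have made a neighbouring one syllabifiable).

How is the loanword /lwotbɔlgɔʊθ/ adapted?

Substitution: /l/ → /f/, /w/ → /j/, /t/ → /d/, giving /fjodbɔfgɔʊθ/.
Under (C)V, the unsyllabifiable consonants are /f/, /d/, /f/, /θ/ (no codas are permitted; onsets are limited to one consonant).
Epenthesis after each stranded consonant: /f/ → /fo/, /d/ → /do/, /f/ → /fɔ/, /θ/ → /θʊ/.

fojodobɔfɔgɔʊθʊ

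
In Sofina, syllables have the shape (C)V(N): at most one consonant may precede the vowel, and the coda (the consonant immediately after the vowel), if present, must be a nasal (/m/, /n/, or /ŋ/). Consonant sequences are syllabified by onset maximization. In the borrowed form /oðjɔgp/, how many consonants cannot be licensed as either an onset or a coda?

3

The consonants /ð/, /g/, /p/ cannot be parsed into a legal (C)V(N) syllable (only a nasal (/m/, /n/, or /ŋ/) is licensed in coda position; onsets are limited to one consonant).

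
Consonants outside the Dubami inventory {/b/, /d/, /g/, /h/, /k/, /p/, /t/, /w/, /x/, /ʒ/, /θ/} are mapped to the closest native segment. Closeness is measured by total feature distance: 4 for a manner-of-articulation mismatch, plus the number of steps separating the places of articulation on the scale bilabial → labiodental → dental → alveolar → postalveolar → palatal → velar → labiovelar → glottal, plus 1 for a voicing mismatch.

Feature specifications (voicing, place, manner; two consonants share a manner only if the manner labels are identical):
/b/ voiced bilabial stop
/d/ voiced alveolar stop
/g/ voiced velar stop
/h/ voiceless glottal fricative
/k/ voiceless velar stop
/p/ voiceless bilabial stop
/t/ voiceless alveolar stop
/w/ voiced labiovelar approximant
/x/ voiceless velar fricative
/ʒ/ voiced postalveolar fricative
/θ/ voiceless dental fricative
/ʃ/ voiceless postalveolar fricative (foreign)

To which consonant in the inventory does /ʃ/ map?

ʒ

/ʒ/ is closest: same manner (fricative), place distance 0 (postalveolar→postalveolar), voicing differs (+1); total 1. Next closest is /x/ at distance 2.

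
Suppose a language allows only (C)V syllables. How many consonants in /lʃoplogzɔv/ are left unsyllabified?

4

Syllabifying with onset maximization leaves /l/, /p/, /g/, /v/ stranded (no codas are permitted; onsets are limited to one consonant).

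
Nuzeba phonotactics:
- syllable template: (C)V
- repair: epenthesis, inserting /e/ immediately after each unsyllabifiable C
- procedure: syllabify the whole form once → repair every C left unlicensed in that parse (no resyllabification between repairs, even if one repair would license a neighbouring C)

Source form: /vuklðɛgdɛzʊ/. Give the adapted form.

vukeleðɛgedɛzʊ

Syllabifying with onset maximization leaves /k/, /l/, /g/ stranded (no codas are permitted; onsets are limited to one consonant).
Epenthesis after each stranded consonant: /k/ → /ke/, /l/ → /le/, /g/ → /ge/.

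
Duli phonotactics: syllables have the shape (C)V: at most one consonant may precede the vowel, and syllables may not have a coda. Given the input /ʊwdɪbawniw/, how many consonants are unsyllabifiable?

3

Syllabifying with onset maximization leaves /w/, /w/, /w/ stranded (no codas are permitted; onsets are limited to one consonant).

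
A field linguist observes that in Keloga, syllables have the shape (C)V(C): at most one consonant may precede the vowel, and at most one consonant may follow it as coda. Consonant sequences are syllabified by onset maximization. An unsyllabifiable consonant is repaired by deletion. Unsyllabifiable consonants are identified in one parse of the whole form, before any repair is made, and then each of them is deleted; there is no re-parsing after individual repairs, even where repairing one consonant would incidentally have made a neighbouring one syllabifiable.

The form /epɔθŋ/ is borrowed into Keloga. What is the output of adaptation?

Syllabifying with onset maximization leaves /ŋ/ stranded (at most one coda consonant is licensed; onsets are limited to one consonant).
Deleting the stranded consonants removes /ŋ/.

epɔθ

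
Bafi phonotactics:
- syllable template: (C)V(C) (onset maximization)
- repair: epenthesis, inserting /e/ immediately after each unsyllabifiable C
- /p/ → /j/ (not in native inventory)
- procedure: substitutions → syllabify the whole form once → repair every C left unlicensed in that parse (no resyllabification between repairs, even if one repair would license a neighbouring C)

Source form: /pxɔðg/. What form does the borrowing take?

Substitution: /p/ → /j/, giving /jxɔðg/.
The consonants /j/, /g/ cannot be parsed into a legal (C)V(C) syllable (at most one coda consonant is licensed; onsets are limited to one consonant).
Each unlicensed consonant becomes the onset of a new syllable: /j/ → /je/, /g/ → /ge/.

jexɔðge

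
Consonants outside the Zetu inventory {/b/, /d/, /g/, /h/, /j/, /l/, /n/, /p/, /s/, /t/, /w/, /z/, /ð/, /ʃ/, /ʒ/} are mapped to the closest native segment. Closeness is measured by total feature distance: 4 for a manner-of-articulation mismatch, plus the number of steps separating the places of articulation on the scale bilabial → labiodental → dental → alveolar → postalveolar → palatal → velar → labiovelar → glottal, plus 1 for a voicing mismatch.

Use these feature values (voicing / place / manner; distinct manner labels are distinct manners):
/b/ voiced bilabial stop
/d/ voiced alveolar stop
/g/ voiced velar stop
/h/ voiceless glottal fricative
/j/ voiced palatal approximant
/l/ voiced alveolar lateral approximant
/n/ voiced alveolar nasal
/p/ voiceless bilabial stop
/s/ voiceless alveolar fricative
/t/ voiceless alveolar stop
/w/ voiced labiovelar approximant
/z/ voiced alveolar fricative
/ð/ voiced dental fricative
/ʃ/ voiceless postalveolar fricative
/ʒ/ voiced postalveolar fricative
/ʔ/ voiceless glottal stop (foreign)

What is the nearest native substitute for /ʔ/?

/g/ is closest: same manner (stop), place distance 2 (glottal→velar), voicing differs (+1); total 3. Next closest is /h/ at distance 4.

g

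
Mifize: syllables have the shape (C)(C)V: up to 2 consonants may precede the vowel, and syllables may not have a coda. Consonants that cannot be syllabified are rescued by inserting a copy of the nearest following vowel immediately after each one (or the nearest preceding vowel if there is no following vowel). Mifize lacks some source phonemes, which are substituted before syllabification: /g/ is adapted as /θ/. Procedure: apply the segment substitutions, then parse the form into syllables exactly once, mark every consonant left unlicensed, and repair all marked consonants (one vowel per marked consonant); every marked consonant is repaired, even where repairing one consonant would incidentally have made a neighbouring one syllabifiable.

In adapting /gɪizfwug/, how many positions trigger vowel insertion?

After substitution the input is /θɪizfwuθ/.
The unsyllabifiable consonants are /z/, /θ/; each receives one epenthetic vowel.

2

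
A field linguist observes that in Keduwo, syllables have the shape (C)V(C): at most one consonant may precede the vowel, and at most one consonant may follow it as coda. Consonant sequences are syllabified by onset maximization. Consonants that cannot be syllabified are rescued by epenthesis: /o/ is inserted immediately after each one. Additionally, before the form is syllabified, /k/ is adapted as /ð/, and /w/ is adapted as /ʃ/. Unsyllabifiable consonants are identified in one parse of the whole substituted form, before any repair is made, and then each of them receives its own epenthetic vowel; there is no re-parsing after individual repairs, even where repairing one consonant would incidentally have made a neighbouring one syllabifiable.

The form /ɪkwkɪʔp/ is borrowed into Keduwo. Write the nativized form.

ɪðʃoðɪʔpo

Substitution: /k/ → /ð/, /w/ → /ʃ/, giving /ɪðʃðɪʔp/.
The consonants /ʃ/, /p/ cannot be parsed into a legal (C)V(C) syllable (at most one coda consonant is licensed; onsets are limited to one consonant).
Each unlicensed consonant becomes the onset of a new syllable: /ʃ/ → /ʃo/, /p/ → /po/.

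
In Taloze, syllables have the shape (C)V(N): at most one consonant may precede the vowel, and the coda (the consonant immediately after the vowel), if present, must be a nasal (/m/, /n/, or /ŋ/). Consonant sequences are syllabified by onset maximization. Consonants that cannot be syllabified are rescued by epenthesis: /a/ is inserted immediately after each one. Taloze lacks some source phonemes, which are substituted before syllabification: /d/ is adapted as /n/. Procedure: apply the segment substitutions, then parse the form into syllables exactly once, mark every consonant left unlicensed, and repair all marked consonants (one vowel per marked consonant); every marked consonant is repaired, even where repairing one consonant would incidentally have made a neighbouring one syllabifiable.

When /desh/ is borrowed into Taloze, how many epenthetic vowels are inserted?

2

After substitution the input is /nesh/.
The unsyllabifiable consonants are /s/, /h/; each receives one epenthetic vowel.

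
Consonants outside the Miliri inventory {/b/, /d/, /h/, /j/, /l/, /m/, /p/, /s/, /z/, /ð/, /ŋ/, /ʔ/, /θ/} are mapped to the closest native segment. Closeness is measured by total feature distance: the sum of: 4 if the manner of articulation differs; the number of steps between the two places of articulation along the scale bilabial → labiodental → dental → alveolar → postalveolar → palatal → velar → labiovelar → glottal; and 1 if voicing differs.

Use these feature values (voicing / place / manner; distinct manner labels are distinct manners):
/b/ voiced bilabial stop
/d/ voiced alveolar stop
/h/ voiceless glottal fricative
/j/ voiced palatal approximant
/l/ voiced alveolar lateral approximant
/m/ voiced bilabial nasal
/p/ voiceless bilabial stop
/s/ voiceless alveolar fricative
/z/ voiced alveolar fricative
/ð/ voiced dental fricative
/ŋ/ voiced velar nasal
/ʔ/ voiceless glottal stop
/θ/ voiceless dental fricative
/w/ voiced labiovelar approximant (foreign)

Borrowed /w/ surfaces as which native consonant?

j

/j/ is closest: same manner (approximant), place distance 2 (labiovelar→palatal), same voicing; total 2. Next closest is /ŋ/ at distance 5.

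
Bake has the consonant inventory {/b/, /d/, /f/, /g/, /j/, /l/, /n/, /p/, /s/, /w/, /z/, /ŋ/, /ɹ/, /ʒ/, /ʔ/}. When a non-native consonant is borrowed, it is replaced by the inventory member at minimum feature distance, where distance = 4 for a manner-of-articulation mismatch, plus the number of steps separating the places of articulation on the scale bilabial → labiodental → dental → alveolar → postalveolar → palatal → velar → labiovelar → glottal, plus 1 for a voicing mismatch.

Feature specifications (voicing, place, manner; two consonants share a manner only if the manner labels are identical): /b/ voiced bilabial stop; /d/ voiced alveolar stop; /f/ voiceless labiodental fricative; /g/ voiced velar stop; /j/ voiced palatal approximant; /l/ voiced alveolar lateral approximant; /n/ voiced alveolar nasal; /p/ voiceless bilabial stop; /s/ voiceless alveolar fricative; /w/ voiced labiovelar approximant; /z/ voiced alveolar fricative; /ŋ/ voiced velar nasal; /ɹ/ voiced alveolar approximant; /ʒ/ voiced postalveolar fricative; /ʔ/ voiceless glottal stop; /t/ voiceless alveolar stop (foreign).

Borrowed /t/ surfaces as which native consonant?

d

/d/ is closest: same manner (stop), place distance 0 (alveolar→alveolar), voicing differs (+1); total 1. Next closest is /p/ at distance 3.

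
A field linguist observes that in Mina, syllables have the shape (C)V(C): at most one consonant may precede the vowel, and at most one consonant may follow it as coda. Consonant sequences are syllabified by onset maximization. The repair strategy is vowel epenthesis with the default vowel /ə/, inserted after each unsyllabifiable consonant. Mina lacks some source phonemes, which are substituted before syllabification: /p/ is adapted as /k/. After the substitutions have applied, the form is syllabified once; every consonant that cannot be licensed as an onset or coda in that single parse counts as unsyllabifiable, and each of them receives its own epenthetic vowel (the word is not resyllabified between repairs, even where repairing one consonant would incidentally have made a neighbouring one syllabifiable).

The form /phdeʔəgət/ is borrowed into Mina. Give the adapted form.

kəhədeʔəgət

Substitution: /p/ → /k/, giving /khdeʔəgət/.
The consonants /k/, /h/ cannot be parsed into a legal (C)V(C) syllable (at most one coda consonant is licensed; onsets are limited to one consonant).
Each unlicensed consonant becomes the onset of a new syllable: /k/ → /kə/, /h/ → /hə/.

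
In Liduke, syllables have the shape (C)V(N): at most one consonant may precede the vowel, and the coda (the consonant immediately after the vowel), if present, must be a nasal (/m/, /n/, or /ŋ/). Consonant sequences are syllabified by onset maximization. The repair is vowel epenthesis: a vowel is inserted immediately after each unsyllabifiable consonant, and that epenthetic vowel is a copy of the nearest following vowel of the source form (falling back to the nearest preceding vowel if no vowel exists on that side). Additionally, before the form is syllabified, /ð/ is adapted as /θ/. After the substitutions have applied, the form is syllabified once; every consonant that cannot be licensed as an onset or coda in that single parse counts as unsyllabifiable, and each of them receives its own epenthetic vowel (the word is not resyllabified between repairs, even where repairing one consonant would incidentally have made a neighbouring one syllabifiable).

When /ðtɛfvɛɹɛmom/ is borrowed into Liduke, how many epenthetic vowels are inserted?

2

After substitution the input is /θtɛfvɛɹɛmom/.
The unsyllabifiable consonants are /θ/, /f/; each receives one epenthetic vowel.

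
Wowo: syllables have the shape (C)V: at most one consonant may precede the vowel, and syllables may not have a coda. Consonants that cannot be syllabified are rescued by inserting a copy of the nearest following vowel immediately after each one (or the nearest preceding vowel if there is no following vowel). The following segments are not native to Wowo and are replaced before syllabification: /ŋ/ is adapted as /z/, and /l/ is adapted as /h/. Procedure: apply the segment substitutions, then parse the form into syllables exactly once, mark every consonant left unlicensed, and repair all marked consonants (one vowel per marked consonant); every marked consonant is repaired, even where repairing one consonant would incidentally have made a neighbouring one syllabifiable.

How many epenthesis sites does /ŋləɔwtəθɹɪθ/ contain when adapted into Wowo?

After substitution the input is /zhəɔwtəθɹɪθ/.
The unsyllabifiable consonants are /z/, /w/, /θ/, /θ/; each receives one epenthetic vowel.

4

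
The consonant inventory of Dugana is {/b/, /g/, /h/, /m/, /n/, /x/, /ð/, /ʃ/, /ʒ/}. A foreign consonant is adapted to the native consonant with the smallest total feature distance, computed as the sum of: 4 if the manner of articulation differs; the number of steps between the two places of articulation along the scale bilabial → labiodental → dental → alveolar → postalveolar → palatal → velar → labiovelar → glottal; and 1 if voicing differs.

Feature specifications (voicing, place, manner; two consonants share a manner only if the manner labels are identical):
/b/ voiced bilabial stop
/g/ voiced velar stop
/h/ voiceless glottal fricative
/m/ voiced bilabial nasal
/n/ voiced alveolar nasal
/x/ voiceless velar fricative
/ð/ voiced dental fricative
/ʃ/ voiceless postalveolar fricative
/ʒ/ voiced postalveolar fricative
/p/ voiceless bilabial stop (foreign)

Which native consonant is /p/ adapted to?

/b/ is closest: same manner (stop), place distance 0 (bilabial→bilabial), voicing differs (+1); total 1. Next closest is /m/ at distance 5.

b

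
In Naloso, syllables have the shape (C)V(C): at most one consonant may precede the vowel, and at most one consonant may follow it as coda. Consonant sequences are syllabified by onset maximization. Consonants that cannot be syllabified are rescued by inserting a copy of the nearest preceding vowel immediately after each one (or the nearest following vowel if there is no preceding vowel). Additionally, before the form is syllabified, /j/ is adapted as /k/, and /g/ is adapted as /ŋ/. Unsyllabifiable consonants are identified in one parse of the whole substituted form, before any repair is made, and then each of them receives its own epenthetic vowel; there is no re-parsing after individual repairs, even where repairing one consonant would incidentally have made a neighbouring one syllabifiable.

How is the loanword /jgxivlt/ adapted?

Substitution: /j/ → /k/, /g/ → /ŋ/, giving /kŋxivlt/.
Syllabifying with onset maximization leaves /k/, /ŋ/, /l/, /t/ stranded (at most one coda consonant is licensed; onsets are limited to one consonant).
Each unlicensed consonant becomes the onset of a new syllable: /k/ → /ki/, /ŋ/ → /ŋi/, /l/ → /li/, /t/ → /ti/.

kiŋixivliti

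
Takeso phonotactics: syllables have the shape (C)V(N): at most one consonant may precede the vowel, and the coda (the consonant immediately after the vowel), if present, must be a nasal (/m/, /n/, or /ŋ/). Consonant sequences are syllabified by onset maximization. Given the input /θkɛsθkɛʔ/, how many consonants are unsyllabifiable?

The consonants /θ/, /s/, /θ/, /ʔ/ cannot be parsed into a legal (C)V(N) syllable (only a nasal (/m/, /n/, or /ŋ/) is licensed in coda position; onsets are limited to one consonant).

4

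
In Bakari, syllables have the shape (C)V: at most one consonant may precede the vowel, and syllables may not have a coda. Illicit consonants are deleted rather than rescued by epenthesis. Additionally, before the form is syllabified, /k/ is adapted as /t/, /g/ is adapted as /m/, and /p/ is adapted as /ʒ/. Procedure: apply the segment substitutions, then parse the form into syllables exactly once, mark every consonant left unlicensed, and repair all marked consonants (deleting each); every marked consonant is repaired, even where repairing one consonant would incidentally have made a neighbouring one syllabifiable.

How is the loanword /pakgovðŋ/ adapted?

Substitution: /p/ → /ʒ/, /k/ → /t/, /g/ → /m/, giving /ʒatmovðŋ/.
Under (C)V, the unsyllabifiable consonants are /t/, /v/, /ð/, /ŋ/ (no codas are permitted; onsets are limited to one consonant).
Deletion applies to /t/, /v/, /ð/, /ŋ/.

ʒamo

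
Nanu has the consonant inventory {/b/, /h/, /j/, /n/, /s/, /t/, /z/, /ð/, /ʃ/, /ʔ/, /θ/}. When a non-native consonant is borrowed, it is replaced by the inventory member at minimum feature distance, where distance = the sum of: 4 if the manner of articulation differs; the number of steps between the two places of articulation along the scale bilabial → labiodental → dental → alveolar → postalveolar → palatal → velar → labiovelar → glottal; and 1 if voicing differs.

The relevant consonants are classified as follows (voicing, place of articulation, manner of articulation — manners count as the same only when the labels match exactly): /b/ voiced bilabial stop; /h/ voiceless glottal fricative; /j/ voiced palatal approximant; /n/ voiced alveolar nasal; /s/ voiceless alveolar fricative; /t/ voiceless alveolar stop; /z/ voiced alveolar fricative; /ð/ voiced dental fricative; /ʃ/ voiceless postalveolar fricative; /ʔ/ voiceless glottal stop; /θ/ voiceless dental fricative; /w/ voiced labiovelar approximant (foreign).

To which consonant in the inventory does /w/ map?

/j/ is closest: same manner (approximant), place distance 2 (labiovelar→palatal), same voicing; total 2. Next closest is /h/ at distance 6.

j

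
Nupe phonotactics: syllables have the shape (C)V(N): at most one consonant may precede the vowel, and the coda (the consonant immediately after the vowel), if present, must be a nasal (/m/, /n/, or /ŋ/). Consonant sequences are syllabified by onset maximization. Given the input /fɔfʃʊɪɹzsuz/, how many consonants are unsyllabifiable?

Syllabifying with onset maximization leaves /f/, /ɹ/, /z/, /z/ stranded (only a nasal (/m/, /n/, or /ŋ/) is licensed in coda position; onsets are limited to one consonant).

4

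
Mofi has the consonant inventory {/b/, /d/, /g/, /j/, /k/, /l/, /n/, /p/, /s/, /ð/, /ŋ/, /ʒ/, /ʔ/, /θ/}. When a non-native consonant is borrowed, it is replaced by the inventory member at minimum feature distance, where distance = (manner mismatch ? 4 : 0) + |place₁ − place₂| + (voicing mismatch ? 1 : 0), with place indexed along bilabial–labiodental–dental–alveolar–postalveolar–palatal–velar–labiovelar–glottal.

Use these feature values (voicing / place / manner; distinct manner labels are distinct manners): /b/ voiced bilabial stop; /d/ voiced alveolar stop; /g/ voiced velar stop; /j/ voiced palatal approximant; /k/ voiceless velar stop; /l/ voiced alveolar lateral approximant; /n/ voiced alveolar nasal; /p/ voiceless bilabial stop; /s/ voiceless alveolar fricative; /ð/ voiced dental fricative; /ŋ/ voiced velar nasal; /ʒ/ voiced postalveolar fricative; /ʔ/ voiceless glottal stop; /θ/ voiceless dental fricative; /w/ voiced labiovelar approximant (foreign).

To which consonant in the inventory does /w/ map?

j

/j/ is closest: same manner (approximant), place distance 2 (labiovelar→palatal), same voicing; total 2. Next closest is /g/ at distance 5.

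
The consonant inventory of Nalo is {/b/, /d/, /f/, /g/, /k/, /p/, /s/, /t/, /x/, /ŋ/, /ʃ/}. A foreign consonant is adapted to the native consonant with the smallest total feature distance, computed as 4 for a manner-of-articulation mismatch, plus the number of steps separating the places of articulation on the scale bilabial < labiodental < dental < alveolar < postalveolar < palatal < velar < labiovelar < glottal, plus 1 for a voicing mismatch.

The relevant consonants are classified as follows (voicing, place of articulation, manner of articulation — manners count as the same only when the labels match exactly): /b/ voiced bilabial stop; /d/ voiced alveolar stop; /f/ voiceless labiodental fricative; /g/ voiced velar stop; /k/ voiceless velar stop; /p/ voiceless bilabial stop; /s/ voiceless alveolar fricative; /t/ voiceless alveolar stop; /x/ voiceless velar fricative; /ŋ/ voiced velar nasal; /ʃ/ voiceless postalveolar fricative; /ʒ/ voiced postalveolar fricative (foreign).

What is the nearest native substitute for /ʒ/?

ʃ

/ʃ/ is closest: same manner (fricative), place distance 0 (postalveolar→postalveolar), voicing differs (+1); total 1. Next closest is /s/ at distance 2.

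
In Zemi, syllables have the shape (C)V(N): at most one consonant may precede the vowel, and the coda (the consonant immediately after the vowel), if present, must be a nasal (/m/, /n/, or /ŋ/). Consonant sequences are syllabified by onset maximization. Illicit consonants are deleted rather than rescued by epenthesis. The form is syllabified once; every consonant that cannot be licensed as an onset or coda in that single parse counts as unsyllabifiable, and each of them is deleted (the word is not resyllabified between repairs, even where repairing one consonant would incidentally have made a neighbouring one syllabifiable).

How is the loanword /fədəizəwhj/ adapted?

fədəizə

The consonants /w/, /h/, /j/ cannot be parsed into a legal (C)V(N) syllable (only a nasal (/m/, /n/, or /ŋ/) is licensed in coda position; onsets are limited to one consonant).
Deleting the stranded consonants removes /w/, /h/, /j/.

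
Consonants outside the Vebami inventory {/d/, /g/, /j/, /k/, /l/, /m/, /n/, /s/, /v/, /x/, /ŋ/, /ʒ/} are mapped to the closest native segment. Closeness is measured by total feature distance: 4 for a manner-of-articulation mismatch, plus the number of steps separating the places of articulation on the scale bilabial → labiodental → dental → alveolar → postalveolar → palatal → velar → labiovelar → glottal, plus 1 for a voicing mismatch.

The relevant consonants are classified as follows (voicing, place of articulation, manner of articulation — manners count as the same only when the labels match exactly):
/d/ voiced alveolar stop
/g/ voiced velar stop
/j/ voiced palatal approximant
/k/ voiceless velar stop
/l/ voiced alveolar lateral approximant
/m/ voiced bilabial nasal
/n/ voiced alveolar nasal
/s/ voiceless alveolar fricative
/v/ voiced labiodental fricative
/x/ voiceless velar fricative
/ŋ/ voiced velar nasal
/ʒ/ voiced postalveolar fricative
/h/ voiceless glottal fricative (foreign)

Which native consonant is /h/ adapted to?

/x/ is closest: same manner (fricative), place distance 2 (glottal→velar), same voicing; total 2. Next closest is /s/ at distance 5.

x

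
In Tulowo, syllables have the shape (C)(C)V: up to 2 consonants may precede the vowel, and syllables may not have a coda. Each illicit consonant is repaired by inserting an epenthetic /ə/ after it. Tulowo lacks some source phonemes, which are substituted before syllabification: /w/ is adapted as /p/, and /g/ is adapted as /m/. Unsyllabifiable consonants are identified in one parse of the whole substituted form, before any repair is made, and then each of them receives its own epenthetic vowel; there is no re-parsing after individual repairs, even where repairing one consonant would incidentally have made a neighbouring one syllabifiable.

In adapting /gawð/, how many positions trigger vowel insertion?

2

After substitution the input is /mapð/.
The unsyllabifiable consonants are /p/, /ð/; each receives one epenthetic vowel.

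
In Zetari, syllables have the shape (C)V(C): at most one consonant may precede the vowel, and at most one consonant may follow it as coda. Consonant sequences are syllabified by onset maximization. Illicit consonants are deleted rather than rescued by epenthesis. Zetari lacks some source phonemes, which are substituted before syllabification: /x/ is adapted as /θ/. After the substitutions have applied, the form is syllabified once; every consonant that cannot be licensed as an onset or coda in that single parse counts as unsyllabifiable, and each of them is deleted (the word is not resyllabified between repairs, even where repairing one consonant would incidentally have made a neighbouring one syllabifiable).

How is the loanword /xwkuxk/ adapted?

kuθ

Substitution: /x/ → /θ/, giving /θwkuθk/.
Under (C)V(C), the unsyllabifiable consonants are /θ/, /w/, /k/ (at most one coda consonant is licensed; onsets are limited to one consonant).
Deleting the stranded consonants removes /θ/, /w/, /k/.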